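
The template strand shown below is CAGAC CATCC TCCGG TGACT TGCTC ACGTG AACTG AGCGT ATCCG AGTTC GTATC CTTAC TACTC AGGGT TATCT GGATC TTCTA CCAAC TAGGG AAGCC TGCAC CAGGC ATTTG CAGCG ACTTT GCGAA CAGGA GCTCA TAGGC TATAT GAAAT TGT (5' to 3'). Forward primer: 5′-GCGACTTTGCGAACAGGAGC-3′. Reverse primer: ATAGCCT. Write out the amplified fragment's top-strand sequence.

The forward primer matches the template at positions 118–137.
Taking the reverse complement of ATAGCCT gives AGGCTAT, found at positions 142–148 on the template; the primer anneals here to the top strand with its 3' end pointing upstream.
The product is the template from position 118 through 148 (31 bp).

5'-GCGACTTTGCGAACAGGAGCTCATAGGCTAT-3'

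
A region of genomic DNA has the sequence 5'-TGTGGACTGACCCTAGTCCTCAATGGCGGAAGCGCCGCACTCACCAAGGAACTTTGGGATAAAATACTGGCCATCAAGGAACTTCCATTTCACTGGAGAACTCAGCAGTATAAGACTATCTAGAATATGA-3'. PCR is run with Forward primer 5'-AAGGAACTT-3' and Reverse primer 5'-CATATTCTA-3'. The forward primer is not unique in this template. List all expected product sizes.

84 bp, 54 bp

The forward primer AAGGAACTT matches the top strand at positions 46–54, 76–84.
The reverse primer's reverse complement is TAGAATATG, matching at positions 121–129.
Each forward site pairs with the reverse site to give a product ending at position 129: sizes 84, 54 bp.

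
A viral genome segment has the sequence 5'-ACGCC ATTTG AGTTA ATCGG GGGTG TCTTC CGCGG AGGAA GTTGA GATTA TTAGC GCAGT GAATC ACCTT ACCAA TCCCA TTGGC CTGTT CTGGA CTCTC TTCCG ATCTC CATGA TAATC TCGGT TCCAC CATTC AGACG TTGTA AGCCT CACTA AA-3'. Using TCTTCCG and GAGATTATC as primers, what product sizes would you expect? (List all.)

The forward primer TCTTCCG matches the top strand at positions 26–32, 99–105.
The reverse primer's reverse complement is GATAATCTC, matching at positions 114–122.
Each forward site pairs with the reverse site to give a product ending at position 122: sizes 97, 24 bp.

97 bp, 24 bp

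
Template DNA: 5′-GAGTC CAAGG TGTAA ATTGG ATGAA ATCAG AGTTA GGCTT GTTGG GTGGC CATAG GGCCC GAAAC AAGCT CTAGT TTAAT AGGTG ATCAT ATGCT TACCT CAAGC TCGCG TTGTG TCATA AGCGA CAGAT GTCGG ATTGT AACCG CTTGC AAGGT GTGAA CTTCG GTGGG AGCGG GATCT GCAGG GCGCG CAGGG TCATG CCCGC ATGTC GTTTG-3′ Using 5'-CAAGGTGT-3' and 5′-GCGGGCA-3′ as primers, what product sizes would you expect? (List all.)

200 bp, 56 bp

The forward primer CAAGGTGT matches the top strand at positions 6–13, 150–157.
The reverse primer's reverse complement is TGCCCGC, matching at positions 199–205.
Each forward site pairs with the reverse site to give a product ending at position 205: sizes 200, 56 bp.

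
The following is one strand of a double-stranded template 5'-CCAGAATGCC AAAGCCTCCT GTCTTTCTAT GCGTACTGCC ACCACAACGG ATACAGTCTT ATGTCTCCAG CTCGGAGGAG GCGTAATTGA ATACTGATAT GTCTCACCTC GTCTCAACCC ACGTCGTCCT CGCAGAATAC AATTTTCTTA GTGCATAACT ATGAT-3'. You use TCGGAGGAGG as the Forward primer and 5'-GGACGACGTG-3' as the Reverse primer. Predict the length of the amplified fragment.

Scanning the template, TCGGAGGAGG occurs at positions 72–81; this primer anneals to the bottom strand there with its 3' end pointing downstream.
Reverse complement of the reverse primer: CACGTCGTCC. This occurs on the top strand at positions 120–129.
The product runs from position 72 to position 129, so its length is 129 − 72 + 1 = 58 bp.

58 bp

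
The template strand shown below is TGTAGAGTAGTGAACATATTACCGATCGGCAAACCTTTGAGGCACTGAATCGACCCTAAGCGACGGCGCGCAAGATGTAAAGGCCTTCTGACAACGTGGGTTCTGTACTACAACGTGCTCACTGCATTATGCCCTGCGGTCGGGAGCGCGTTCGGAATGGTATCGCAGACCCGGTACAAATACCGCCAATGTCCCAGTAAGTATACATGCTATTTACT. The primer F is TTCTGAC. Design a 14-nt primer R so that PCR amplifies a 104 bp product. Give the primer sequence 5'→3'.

The forward primer binds at positions 86–92, so a 104 bp product ends at position 86 + 104 − 1 = 189.
The reverse primer anneals to the top strand over positions 176–189, i.e. to ACAAATACCGCCAA.
Its sequence written 5'→3' is the reverse complement: TTGGCGGTATTTGT.

5'-TTGGCGGTATTTGT-3'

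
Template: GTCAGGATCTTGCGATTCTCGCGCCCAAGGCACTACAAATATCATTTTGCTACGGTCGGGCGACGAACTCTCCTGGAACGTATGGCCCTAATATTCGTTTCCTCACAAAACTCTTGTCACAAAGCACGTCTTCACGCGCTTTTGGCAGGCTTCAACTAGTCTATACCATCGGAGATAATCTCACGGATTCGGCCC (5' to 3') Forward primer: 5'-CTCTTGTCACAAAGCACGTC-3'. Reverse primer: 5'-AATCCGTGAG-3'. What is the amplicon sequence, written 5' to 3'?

5'-CTCTTGTCACAAAGCACGTCTTCACGCGCTTTTGGCAGGCTTCAACTAGTCTATACCATCGGAGATAATCTCACGGATT-3'

The forward primer matches the template at positions 111–130.
The reverse primer's reverse complement is CTCACGGATT, which matches the template at positions 180–189.
The product is the template from position 111 through 189 (79 bp).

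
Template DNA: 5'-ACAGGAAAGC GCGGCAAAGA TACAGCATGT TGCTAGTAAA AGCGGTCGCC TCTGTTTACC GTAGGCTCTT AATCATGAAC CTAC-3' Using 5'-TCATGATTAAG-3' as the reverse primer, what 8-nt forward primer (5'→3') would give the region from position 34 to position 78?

5'-TAGTAAAA-3'

The reverse primer's reverse complement CTTAATCATGA matches the template at positions 68–78; the product starts at position 34.
The forward primer is identical to the top strand over positions 34–41: TAGTAAAA.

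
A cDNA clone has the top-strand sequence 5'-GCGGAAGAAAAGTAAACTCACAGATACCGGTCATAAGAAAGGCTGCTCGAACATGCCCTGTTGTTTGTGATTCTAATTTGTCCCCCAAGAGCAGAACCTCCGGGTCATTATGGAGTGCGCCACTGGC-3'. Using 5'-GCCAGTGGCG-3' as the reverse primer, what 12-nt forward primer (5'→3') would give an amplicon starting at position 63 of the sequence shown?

5'-GTTTGTGATTCT-3'

The reverse primer's reverse complement CGCCACTGGC matches the template at positions 118–127; the product starts at position 63.
The forward primer is identical to the top strand over positions 63–74: GTTTGTGATTCT.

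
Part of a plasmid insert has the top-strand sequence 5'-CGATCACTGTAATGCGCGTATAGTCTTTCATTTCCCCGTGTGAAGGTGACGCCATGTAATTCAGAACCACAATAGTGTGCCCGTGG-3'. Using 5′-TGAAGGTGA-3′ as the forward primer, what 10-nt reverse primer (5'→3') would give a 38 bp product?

The forward primer binds at positions 41–49, so a 38 bp product ends at position 41 + 38 − 1 = 78.
The reverse primer anneals to the top strand over positions 69–78, i.e. to ACAATAGTGT.
Its sequence written 5'→3' is the reverse complement: ACACTATTGT.

5'-ACACTATTGT-3'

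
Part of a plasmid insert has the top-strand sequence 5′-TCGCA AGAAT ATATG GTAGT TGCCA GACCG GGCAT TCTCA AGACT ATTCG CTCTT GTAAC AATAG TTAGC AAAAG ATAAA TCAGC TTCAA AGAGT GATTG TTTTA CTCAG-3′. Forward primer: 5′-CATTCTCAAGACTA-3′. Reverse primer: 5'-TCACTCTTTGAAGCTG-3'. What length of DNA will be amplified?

Scanning the template, CATTCTCAAGACTA occurs at positions 33–46; this primer anneals to the bottom strand there with its 3' end pointing downstream.
The reverse primer's reverse complement is CAGCTTCAAAGAGTGA, which matches the template at positions 82–97.
The product runs from position 33 to position 97, so its length is 97 − 33 + 1 = 65 bp.

65 bp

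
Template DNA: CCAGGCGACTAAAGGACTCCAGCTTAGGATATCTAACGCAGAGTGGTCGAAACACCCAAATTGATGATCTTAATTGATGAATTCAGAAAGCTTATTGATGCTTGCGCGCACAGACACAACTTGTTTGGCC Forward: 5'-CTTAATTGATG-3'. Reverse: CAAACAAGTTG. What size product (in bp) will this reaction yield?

Forward primer CTTAATTGATG is found on the top strand at positions 69–79.
Reverse complement of the reverse primer: CAACTTGTTTG. This occurs on the top strand at positions 117–127.
Amplicon spans positions 69–127: 59 bp.

59 bp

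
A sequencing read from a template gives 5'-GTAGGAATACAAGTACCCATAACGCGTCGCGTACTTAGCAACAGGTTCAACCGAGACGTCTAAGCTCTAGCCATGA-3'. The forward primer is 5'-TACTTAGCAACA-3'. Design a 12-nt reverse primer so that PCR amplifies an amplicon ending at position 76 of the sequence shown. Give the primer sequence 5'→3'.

The forward primer binds at positions 32–43; the product's 3' end on the top strand is position 76.
The reverse primer anneals to the top strand over positions 65–76, i.e. to CTCTAGCCATGA.
Its sequence written 5'→3' is the reverse complement: TCATGGCTAGAG.

5'-TCATGGCTAGAG-3'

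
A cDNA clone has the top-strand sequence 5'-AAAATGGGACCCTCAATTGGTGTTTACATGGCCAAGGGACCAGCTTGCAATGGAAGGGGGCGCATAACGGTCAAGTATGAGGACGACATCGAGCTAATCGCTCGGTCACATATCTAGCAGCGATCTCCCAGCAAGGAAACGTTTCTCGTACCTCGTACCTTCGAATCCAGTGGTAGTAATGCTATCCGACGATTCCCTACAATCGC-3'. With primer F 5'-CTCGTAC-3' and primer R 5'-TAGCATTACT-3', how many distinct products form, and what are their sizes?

Two products: 40 bp, 33 bp

The forward primer CTCGTAC matches the top strand at positions 145–151, 152–158.
The reverse primer's reverse complement is AGTAATGCTA, matching at positions 175–184.
Each forward site pairs with the reverse site to give a product ending at position 184: sizes 40, 33 bp.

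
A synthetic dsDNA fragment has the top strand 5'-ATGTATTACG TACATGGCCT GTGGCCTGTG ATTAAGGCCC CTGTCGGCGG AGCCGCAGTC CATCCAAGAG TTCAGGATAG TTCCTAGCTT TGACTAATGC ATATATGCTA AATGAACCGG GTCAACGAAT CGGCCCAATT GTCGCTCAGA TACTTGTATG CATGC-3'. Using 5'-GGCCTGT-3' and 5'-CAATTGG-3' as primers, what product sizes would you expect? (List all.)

The forward primer GGCCTGT matches the top strand at positions 16–22, 23–29.
The reverse primer's reverse complement is CCAATTG, matching at positions 135–141.
Each forward site pairs with the reverse site to give a product ending at position 141: sizes 126, 119 bp.

126 bp, 119 bp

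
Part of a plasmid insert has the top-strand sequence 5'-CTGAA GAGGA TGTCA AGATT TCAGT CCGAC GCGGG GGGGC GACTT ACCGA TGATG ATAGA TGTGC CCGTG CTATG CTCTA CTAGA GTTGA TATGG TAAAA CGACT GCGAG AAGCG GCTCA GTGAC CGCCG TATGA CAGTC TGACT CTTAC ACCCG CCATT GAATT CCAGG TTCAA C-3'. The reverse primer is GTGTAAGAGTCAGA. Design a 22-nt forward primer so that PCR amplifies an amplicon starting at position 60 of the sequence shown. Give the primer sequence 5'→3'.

5'-ATGTGCCCGTGCTATGCTCTAC-3'

The reverse primer's reverse complement TCTGACTCTTACAC matches the template at positions 139–152; the product starts at position 60.
The forward primer is identical to the top strand over positions 60–81: ATGTGCCCGTGCTATGCTCTAC.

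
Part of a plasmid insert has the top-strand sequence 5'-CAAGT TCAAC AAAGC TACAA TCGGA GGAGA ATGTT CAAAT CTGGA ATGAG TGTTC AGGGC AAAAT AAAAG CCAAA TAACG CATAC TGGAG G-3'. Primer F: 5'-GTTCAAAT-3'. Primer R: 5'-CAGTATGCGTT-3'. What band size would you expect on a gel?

55 bp

Forward primer GTTCAAAT is found on the top strand at positions 33–40.
Taking the reverse complement of CAGTATGCGTT gives AACGCATACTG, found at positions 77–87 on the template; the primer anneals here to the top strand with its 3' end pointing upstream.
Product length = (reverse-primer end) − (forward-primer start) + 1 = 87 − 33 + 1 = 55 bp.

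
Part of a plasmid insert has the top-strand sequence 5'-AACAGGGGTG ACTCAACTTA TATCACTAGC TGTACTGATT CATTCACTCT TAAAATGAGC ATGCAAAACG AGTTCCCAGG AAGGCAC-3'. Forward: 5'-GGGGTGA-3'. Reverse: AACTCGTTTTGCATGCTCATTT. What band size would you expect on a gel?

The forward primer matches the template at positions 5–11.
Taking the reverse complement of AACTCGTTTTGCATGCTCATTT gives AAATGAGCATGCAAAACGAGTT, found at positions 53–74 on the template; the primer anneals here to the top strand with its 3' end pointing upstream.
Amplicon spans positions 5–74: 70 bp.

70 bp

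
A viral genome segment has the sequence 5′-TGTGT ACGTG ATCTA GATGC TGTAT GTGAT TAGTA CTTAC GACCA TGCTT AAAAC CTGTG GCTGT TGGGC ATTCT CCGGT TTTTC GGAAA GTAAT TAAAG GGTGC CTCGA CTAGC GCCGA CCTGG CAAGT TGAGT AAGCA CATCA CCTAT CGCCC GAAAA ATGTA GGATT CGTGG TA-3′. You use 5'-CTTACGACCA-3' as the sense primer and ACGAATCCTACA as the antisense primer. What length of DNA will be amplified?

Forward primer CTTACGACCA is found on the top strand at positions 36–45.
The reverse primer's reverse complement is TGTAGGATTCGT, which matches the template at positions 162–173.
Amplicon spans positions 36–173: 138 bp.

138 bp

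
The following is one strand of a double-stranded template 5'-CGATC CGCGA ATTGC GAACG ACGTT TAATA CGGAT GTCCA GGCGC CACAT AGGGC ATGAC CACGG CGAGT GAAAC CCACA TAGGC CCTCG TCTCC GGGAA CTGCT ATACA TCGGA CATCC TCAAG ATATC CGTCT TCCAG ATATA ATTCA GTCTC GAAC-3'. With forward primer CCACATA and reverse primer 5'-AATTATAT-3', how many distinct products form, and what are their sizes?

The forward primer CCACATA matches the top strand at positions 45–51, 76–82.
The reverse primer's reverse complement is ATATAATT, matching at positions 141–148.
Each forward site pairs with the reverse site to give a product ending at position 148: sizes 104, 73 bp.

Two products: 104 bp, 73 bp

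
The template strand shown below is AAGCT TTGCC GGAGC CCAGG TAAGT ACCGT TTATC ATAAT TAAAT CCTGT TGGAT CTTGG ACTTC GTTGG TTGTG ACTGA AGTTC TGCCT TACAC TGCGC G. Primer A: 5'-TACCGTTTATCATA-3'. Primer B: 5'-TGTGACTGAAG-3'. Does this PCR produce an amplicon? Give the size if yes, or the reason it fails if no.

No product — both primers anneal to the same strand and extend in the same direction.

Primer A (TACCGTTTATCATA) matches the top strand at positions 25–38 (3' end points downstream).
Primer B (TGTGACTGAAG) also matches the top strand directly, at positions 72–82 — its reverse complement CTTCAGTCACA is not present.
Both primers anneal to the bottom strand with 3' ends pointing the same way, so neither can prime synthesis back toward the other.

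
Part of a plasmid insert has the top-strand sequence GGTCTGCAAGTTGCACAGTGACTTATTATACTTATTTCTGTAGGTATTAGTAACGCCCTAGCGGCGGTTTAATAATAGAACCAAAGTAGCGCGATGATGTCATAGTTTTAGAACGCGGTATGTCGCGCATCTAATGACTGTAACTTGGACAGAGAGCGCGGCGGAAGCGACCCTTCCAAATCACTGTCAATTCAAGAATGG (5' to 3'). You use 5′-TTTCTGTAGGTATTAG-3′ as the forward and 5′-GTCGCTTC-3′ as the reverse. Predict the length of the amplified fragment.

137 bp

Forward primer TTTCTGTAGGTATTAG is found on the top strand at positions 35–50.
Reverse complement of the reverse primer: GAAGCGAC. This occurs on the top strand at positions 164–171.
Product length = (reverse-primer end) − (forward-primer start) + 1 = 171 − 35 + 1 = 137 bp.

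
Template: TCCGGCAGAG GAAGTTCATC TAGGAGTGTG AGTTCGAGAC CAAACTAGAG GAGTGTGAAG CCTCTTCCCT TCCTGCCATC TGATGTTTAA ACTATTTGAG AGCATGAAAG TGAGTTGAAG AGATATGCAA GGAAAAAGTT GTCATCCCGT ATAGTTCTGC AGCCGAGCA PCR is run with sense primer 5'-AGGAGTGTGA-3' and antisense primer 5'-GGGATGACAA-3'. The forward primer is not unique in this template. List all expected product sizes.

127 bp, 100 bp

The forward primer AGGAGTGTGA matches the top strand at positions 22–31, 49–58.
The reverse primer's reverse complement is TTGTCATCCC, matching at positions 139–148.
Each forward site pairs with the reverse site to give a product ending at position 148: sizes 127, 100 bp.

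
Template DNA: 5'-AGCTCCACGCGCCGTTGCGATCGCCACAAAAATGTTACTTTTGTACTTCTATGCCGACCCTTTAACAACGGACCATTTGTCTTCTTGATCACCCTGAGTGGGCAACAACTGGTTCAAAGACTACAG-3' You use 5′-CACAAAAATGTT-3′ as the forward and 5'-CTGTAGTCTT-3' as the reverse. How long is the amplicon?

102 bp

Scanning the template, CACAAAAATGTT occurs at positions 25–36; this primer anneals to the bottom strand there with its 3' end pointing downstream.
Reverse complement of the reverse primer: AAGACTACAG. This occurs on the top strand at positions 117–126.
Amplicon spans positions 25–126: 102 bp.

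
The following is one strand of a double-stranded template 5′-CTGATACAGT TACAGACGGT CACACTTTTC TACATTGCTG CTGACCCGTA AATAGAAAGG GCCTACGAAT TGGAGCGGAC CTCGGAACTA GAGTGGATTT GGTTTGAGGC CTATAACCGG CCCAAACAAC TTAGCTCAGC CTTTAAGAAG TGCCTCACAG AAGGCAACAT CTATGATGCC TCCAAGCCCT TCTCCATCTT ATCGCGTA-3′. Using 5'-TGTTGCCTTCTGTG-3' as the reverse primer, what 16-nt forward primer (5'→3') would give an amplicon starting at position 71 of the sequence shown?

5'-TGGAGCGGACCTCGGA-3'

The reverse primer's reverse complement CACAGAAGGCAACA matches the template at positions 156–169; the product starts at position 71.
The forward primer is identical to the top strand over positions 71–86: TGGAGCGGACCTCGGA.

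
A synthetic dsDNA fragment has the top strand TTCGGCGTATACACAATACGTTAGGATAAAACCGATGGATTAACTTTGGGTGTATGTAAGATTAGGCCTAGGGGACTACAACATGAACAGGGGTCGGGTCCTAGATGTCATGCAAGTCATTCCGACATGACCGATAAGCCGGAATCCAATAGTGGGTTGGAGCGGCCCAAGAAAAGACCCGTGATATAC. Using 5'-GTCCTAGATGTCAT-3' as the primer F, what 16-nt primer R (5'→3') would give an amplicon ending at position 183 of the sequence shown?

The forward primer binds at positions 98–111; the product's 3' end on the top strand is position 183.
The reverse primer anneals to the top strand over positions 168–183, i.e. to CAAGAAAAGACCCGTG.
Its sequence written 5'→3' is the reverse complement: CACGGGTCTTTTCTTG.

5'-CACGGGTCTTTTCTTG-3'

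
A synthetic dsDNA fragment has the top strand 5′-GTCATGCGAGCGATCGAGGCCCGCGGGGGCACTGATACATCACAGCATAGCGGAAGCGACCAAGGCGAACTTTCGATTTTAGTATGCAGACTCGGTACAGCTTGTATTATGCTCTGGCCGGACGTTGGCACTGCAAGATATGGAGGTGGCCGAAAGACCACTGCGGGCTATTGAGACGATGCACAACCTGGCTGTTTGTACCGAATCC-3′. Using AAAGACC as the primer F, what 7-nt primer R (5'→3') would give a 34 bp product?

The forward primer binds at positions 153–159, so a 34 bp product ends at position 153 + 34 − 1 = 186.
The reverse primer anneals to the top strand over positions 180–186, i.e. to TGCACAA.
Its sequence written 5'→3' is the reverse complement: TTGTGCA.

5'-TTGTGCA-3'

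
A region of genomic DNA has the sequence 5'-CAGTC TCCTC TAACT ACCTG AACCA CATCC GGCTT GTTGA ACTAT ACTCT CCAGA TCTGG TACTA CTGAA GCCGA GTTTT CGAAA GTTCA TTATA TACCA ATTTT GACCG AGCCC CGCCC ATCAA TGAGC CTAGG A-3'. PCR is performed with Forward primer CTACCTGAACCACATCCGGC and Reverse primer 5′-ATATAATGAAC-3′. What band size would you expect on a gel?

Scanning the template, CTACCTGAACCACATCCGGC occurs at positions 14–33; this primer anneals to the bottom strand there with its 3' end pointing downstream.
Taking the reverse complement of ATATAATGAAC gives GTTCATTATAT, found at positions 86–96 on the template; the primer anneals here to the top strand with its 3' end pointing upstream.
Amplicon spans positions 14–96: 83 bp.

83 bp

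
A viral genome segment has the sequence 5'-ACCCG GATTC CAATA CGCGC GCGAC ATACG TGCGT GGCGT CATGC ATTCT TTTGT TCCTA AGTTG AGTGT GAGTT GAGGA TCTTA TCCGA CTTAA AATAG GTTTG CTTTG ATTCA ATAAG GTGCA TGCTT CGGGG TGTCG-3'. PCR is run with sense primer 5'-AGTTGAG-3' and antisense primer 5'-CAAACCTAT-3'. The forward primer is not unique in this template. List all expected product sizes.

The forward primer AGTTGAG matches the top strand at positions 61–67, 72–78.
The reverse primer's reverse complement is ATAGGTTTG, matching at positions 97–105.
Each forward site pairs with the reverse site to give a product ending at position 105: sizes 45, 34 bp.

45 bp, 34 bp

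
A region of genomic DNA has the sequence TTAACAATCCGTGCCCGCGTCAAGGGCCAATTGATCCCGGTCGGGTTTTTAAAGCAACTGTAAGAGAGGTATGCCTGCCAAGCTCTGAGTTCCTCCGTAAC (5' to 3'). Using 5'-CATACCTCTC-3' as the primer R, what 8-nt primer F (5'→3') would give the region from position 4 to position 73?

5'-ACAATCCG-3'

The reverse primer's reverse complement GAGAGGTATG matches the template at positions 64–73; the product starts at position 4.
The forward primer is identical to the top strand over positions 4–11: ACAATCCG.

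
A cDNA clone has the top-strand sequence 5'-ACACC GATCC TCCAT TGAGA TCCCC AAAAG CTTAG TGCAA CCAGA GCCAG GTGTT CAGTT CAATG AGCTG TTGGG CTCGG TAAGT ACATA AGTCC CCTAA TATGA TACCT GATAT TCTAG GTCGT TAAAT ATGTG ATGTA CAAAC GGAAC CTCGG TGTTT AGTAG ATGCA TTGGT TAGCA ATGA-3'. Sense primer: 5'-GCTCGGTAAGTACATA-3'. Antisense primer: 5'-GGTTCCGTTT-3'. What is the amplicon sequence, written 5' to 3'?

5'-GCTCGGTAAGTACATAAGTCCCCTAATATGATACCTGATATTCTAGGTCGTTAAATATGTGATGTACAAACGGAACC-3'

Forward primer GCTCGGTAAGTACATA is found on the top strand at positions 75–90.
The reverse primer's reverse complement is AAACGGAACC, which matches the template at positions 142–151.
The product is the template from position 75 through 151 (77 bp).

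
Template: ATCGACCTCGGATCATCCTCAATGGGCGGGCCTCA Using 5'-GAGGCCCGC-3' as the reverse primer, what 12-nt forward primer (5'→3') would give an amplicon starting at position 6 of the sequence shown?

The reverse primer's reverse complement GCGGGCCTC matches the template at positions 26–34; the product starts at position 6.
The forward primer is identical to the top strand over positions 6–17: CCTCGGATCATC.

5'-CCTCGGATCATC-3'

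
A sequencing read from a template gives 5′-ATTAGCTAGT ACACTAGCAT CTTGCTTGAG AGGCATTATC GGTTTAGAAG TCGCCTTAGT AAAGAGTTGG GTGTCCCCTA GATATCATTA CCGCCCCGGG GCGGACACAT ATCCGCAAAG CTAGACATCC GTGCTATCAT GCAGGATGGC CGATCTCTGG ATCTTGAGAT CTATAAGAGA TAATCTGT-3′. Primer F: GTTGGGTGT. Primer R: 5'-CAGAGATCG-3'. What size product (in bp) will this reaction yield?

94 bp

Forward primer GTTGGGTGT is found on the top strand at positions 66–74.
The reverse primer's reverse complement is CGATCTCTG, which matches the template at positions 151–159.
Product length = (reverse-primer end) − (forward-primer start) + 1 = 159 − 66 + 1 = 94 bp.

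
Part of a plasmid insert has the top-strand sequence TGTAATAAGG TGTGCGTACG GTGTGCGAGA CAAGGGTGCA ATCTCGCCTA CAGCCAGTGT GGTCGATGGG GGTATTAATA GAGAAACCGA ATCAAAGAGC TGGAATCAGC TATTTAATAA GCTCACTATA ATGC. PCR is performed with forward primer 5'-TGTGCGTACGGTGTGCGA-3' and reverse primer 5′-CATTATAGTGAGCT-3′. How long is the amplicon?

123 bp

Forward primer TGTGCGTACGGTGTGCGA is found on the top strand at positions 11–28.
Taking the reverse complement of CATTATAGTGAGCT gives AGCTCACTATAATG, found at positions 120–133 on the template; the primer anneals here to the top strand with its 3' end pointing upstream.
The product runs from position 11 to position 133, so its length is 133 − 11 + 1 = 123 bp.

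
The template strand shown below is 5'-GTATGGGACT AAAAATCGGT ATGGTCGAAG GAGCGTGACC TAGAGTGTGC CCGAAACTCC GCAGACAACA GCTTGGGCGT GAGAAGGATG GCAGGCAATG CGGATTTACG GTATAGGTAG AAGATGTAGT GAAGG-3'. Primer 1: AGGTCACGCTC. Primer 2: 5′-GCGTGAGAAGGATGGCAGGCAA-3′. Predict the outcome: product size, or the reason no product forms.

No product — the primers' 3' ends point away from each other.

Primer 1 (AGGTCACGCTC) has reverse complement GAGCGTGACCT, which matches the top strand at positions 31–41; primer 1 anneals to the top strand there with its 3' end pointing upstream toward position 31.
Primer 2 (GCGTGAGAAGGATGGCAGGCAA) matches the top strand directly at positions 77–98; it anneals to the bottom strand with its 3' end pointing downstream toward position 98.
The 3' ends diverge (primer 1 extends toward position 1, primer 2 toward position 135), so the primers never converge on a shared product.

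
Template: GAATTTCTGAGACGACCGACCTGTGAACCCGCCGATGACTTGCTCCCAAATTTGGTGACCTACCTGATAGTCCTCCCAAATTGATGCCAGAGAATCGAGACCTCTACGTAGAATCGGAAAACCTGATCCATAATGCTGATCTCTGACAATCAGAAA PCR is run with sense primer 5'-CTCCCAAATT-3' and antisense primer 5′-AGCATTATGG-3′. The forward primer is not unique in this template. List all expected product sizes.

The forward primer CTCCCAAATT matches the top strand at positions 43–52, 73–82.
The reverse primer's reverse complement is CCATAATGCT, matching at positions 128–137.
Each forward site pairs with the reverse site to give a product ending at position 137: sizes 95, 65 bp.

95 bp, 65 bp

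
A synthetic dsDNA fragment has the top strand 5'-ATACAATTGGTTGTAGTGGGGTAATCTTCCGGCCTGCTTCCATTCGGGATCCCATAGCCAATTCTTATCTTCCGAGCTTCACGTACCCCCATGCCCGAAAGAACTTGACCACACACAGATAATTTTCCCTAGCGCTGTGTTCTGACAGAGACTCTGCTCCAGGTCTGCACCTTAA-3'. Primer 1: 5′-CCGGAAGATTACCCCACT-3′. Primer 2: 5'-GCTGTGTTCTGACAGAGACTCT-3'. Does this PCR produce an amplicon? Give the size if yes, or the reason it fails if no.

Primer 1 (CCGGAAGATTACCCCACT) has reverse complement AGTGGGGTAATCTTCCGG, which matches the top strand at positions 15–32; primer 1 anneals to the top strand there with its 3' end pointing upstream toward position 15.
Primer 2 (GCTGTGTTCTGACAGAGACTCT) matches the top strand directly at positions 134–155; it anneals to the bottom strand with its 3' end pointing downstream toward position 155.
The 3' ends diverge (primer 1 extends toward position 1, primer 2 toward position 175), so the primers never converge on a shared product.

No product — the primers' 3' ends point away from each other.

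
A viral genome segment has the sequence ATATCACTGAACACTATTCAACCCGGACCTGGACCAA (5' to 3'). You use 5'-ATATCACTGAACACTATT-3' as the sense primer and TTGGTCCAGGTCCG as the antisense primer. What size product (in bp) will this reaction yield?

37 bp

The forward primer matches the template at positions 1–18.
The reverse primer's reverse complement is CGGACCTGGACCAA, which matches the template at positions 24–37.
Amplicon spans positions 1–37: 37 bp.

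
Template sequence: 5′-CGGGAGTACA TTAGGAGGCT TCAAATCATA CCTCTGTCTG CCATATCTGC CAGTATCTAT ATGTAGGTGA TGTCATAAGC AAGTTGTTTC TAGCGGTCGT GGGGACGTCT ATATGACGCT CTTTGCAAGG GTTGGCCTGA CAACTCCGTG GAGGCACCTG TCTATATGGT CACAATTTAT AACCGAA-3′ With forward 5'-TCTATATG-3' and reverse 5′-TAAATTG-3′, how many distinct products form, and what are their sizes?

Three products: 124 bp, 72 bp, 19 bp

The forward primer TCTATATG matches the top strand at positions 56–63, 108–115, 161–168.
The reverse primer's reverse complement is CAATTTA, matching at positions 173–179.
Each forward site pairs with the reverse site to give a product ending at position 179: sizes 124, 72, 19 bp.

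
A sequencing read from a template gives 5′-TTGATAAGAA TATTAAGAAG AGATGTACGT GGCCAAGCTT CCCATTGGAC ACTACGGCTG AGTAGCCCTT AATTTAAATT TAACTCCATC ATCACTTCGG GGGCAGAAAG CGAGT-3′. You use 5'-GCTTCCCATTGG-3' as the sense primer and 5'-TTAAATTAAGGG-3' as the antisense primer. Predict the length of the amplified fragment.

Scanning the template, GCTTCCCATTGG occurs at positions 37–48; this primer anneals to the bottom strand there with its 3' end pointing downstream.
Reverse complement of the reverse primer: CCCTTAATTTAA. This occurs on the top strand at positions 66–77.
The product runs from position 37 to position 77, so its length is 77 − 37 + 1 = 41 bp.

41 bp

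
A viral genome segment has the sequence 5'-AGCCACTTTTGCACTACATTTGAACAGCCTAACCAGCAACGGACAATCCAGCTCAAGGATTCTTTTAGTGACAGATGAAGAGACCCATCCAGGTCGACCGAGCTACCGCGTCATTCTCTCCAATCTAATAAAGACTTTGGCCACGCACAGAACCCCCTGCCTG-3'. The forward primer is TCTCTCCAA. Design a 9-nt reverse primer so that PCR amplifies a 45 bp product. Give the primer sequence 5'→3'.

5'-CAGGGGGTT-3'

The forward primer binds at positions 115–123, so a 45 bp product ends at position 115 + 45 − 1 = 159.
The reverse primer anneals to the top strand over positions 151–159, i.e. to AACCCCCTG.
Its sequence written 5'→3' is the reverse complement: CAGGGGGTT.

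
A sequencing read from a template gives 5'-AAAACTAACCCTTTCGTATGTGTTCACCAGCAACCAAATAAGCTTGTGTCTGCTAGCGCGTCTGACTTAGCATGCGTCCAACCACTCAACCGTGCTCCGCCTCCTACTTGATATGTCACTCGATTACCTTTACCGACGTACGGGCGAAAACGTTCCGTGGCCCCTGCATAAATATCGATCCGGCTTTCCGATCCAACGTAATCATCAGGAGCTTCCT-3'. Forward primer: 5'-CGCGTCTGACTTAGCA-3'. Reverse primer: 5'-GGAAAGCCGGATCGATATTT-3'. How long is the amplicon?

The forward primer matches the template at positions 57–72.
Reverse complement of the reverse primer: AAATATCGATCCGGCTTTCC. This occurs on the top strand at positions 170–189.
The product runs from position 57 to position 189, so its length is 189 − 57 + 1 = 133 bp.

133 bp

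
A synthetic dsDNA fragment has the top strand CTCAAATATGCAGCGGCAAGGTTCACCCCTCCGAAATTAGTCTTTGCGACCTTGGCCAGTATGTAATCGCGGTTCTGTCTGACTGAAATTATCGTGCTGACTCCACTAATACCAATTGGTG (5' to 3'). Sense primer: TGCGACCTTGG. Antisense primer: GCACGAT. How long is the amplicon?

Scanning the template, TGCGACCTTGG occurs at positions 45–55; this primer anneals to the bottom strand there with its 3' end pointing downstream.
Reverse complement of the reverse primer: ATCGTGC. This occurs on the top strand at positions 91–97.
Product length = (reverse-primer end) − (forward-primer start) + 1 = 97 − 45 + 1 = 53 bp.

53 bp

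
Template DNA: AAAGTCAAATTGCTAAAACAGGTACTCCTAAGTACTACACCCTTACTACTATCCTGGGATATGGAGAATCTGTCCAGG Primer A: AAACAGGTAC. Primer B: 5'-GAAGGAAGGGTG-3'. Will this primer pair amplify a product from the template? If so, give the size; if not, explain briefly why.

No product — primer B has no binding site in the template.

Primer B (GAAGGAAGGGTG) does not match the top strand, and its reverse complement CACCCTTCCTTC does not match either.
With no annealing site for primer B, no amplification occurs.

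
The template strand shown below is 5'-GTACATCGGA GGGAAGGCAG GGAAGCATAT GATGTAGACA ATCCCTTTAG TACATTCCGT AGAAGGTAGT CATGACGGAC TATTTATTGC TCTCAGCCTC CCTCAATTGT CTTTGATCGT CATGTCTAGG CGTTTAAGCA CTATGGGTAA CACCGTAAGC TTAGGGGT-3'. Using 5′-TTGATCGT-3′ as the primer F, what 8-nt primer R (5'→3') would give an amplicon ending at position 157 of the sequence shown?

5'-TACGGTGT-3'

The forward primer binds at positions 113–120; the product's 3' end on the top strand is position 157.
The reverse primer anneals to the top strand over positions 150–157, i.e. to ACACCGTA.
Its sequence written 5'→3' is the reverse complement: TACGGTGT.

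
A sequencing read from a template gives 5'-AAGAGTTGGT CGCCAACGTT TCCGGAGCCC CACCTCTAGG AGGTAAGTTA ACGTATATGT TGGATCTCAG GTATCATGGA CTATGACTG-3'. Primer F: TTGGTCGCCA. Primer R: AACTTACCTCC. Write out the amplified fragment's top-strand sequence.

5'-TTGGTCGCCAACGTTTCCGGAGCCCCACCTCTAGGAGGTAAGTT-3'

Forward primer TTGGTCGCCA is found on the top strand at positions 6–15.
Taking the reverse complement of AACTTACCTCC gives GGAGGTAAGTT, found at positions 39–49 on the template; the primer anneals here to the top strand with its 3' end pointing upstream.
The product is the template from position 6 through 49 (44 bp).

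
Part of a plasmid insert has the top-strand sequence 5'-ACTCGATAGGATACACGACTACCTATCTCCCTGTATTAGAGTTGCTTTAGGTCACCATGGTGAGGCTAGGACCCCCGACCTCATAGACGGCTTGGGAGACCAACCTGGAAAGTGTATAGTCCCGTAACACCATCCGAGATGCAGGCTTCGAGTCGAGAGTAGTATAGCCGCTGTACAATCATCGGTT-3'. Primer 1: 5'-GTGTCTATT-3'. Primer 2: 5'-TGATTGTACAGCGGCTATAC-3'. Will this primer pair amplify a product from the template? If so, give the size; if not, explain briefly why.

Primer 1 (GTGTCTATT) does not match the top strand, and its reverse complement AATAGACAC does not match either.
With no annealing site for primer 1, no amplification occurs.

No product — primer 1 has no binding site in the template.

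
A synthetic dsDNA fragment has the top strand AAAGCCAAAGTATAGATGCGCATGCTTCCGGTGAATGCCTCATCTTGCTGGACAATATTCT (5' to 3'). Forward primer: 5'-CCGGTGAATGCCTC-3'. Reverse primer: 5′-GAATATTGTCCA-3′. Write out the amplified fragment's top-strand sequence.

Scanning the template, CCGGTGAATGCCTC occurs at positions 28–41; this primer anneals to the bottom strand there with its 3' end pointing downstream.
The reverse primer's reverse complement is TGGACAATATTC, which matches the template at positions 49–60.
The product is the template from position 28 through 60 (33 bp).

5'-CCGGTGAATGCCTCATCTTGCTGGACAATATTC-3'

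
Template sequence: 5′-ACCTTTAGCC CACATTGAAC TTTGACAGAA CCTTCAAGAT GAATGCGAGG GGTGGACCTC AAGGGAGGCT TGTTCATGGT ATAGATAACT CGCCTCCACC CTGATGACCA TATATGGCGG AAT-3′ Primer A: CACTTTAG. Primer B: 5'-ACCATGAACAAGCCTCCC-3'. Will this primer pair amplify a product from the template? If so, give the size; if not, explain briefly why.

No product — primer A has no binding site in the template.

Primer A (CACTTTAG) does not match the top strand, and its reverse complement CTAAAGTG does not match either.
With no annealing site for primer A, no amplification occurs.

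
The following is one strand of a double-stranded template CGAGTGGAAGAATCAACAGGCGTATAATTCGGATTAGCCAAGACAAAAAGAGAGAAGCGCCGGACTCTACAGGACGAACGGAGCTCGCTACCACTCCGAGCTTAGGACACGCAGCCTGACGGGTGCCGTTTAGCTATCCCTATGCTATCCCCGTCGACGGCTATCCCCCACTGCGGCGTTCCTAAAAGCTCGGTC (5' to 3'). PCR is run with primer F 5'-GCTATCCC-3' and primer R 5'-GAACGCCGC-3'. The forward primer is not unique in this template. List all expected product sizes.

The forward primer GCTATCCC matches the top strand at positions 133–140, 144–151, 160–167.
The reverse primer's reverse complement is GCGGCGTTC, matching at positions 173–181.
Each forward site pairs with the reverse site to give a product ending at position 181: sizes 49, 38, 22 bp.

49 bp, 38 bp, 22 bp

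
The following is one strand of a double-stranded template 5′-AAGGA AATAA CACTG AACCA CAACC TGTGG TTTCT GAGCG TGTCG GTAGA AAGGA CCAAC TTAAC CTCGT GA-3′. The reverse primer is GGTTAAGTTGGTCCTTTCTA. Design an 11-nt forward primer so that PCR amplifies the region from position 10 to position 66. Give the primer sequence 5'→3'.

The reverse primer's reverse complement TAGAAAGGACCAACTTAACC matches the template at positions 47–66; the product starts at position 10.
The forward primer is identical to the top strand over positions 10–20: ACACTGAACCA.

5'-ACACTGAACCA-3'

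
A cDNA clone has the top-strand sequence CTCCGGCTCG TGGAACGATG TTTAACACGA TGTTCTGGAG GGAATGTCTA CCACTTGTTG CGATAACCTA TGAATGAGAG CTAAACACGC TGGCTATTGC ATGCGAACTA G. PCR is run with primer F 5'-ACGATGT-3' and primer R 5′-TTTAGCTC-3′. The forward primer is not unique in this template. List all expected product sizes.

71 bp, 59 bp

The forward primer ACGATGT matches the top strand at positions 15–21, 27–33.
The reverse primer's reverse complement is GAGCTAAA, matching at positions 78–85.
Each forward site pairs with the reverse site to give a product ending at position 85: sizes 71, 59 bp.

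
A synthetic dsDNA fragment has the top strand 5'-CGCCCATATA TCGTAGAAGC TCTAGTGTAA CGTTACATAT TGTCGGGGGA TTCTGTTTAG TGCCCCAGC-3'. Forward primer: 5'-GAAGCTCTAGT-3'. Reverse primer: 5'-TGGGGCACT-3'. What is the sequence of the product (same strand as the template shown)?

5'-GAAGCTCTAGTGTAACGTTACATATTGTCGGGGGATTCTGTTTAGTGCCCCA-3'

Forward primer GAAGCTCTAGT is found on the top strand at positions 16–26.
Reverse complement of the reverse primer: AGTGCCCCA. This occurs on the top strand at positions 59–67.
The product is the template from position 16 through 67 (52 bp).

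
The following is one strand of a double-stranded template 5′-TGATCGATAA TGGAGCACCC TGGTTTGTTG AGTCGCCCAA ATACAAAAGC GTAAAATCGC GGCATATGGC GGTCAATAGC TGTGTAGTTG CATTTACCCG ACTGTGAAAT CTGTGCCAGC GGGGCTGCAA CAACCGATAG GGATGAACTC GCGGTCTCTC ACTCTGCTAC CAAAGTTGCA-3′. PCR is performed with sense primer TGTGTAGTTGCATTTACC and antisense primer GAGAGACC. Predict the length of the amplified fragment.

Scanning the template, TGTGTAGTTGCATTTACC occurs at positions 81–98; this primer anneals to the bottom strand there with its 3' end pointing downstream.
Taking the reverse complement of GAGAGACC gives GGTCTCTC, found at positions 153–160 on the template; the primer anneals here to the top strand with its 3' end pointing upstream.
Amplicon spans positions 81–160: 80 bp.

80 bp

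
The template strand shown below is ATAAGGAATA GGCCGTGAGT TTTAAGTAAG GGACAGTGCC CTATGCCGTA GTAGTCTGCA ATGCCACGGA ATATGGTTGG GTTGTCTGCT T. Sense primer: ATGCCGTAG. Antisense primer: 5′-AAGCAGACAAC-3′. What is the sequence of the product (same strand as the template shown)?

Forward primer ATGCCGTAG is found on the top strand at positions 43–51.
The reverse primer's reverse complement is GTTGTCTGCTT, which matches the template at positions 81–91.
The product is the template from position 43 through 91 (49 bp).

5'-ATGCCGTAGTAGTCTGCAATGCCACGGAATATGGTTGGGTTGTCTGCTT-3'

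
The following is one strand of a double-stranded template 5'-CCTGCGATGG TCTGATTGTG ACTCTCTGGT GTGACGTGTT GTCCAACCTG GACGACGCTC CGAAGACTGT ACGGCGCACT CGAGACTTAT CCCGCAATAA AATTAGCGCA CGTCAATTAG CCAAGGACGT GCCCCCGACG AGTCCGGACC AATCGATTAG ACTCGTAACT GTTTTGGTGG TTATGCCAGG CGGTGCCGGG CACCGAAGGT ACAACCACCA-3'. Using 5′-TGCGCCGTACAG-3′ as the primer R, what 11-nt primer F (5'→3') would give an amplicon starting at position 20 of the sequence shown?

The reverse primer's reverse complement CTGTACGGCGCA matches the template at positions 67–78; the product starts at position 20.
The forward primer is identical to the top strand over positions 20–30: GACTCTCTGGT.

5'-GACTCTCTGGT-3'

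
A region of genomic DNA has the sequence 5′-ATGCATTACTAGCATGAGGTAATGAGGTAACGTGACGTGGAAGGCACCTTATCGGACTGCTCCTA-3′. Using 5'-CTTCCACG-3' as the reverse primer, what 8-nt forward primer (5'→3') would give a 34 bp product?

The reverse primer's reverse complement CGTGGAAG matches the template at positions 36–43, so the product ends at position 43.
A 34 bp product then starts at position 43 − 34 + 1 = 10.
The forward primer is identical to the top strand there: TAGCATGA.

5'-TAGCATGA-3'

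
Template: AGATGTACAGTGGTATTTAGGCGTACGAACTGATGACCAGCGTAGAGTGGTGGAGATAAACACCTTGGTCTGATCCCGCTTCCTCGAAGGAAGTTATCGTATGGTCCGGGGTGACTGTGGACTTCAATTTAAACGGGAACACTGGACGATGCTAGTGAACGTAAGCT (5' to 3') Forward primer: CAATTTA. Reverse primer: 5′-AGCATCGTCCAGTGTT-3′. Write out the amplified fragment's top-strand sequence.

5'-CAATTTAAACGGGAACACTGGACGATGCT-3'

Forward primer CAATTTA is found on the top strand at positions 125–131.
The reverse primer's reverse complement is AACACTGGACGATGCT, which matches the template at positions 138–153.
The product is the template from position 125 through 153 (29 bp).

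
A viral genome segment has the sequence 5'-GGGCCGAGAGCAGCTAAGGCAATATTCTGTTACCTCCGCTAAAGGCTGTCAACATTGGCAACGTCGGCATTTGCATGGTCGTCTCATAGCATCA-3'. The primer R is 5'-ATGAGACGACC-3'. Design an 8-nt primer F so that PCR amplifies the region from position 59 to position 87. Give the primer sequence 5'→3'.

The reverse primer's reverse complement GGTCGTCTCAT matches the template at positions 77–87; the product starts at position 59.
The forward primer is identical to the top strand over positions 59–66: CAACGTCG.

5'-CAACGTCG-3'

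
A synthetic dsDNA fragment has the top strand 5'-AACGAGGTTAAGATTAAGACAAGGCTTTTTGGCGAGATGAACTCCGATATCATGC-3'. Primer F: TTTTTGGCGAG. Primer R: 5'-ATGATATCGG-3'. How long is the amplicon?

28 bp

Forward primer TTTTTGGCGAG is found on the top strand at positions 26–36.
Reverse complement of the reverse primer: CCGATATCAT. This occurs on the top strand at positions 44–53.
Product length = (reverse-primer end) − (forward-primer start) + 1 = 53 − 26 + 1 = 28 bp.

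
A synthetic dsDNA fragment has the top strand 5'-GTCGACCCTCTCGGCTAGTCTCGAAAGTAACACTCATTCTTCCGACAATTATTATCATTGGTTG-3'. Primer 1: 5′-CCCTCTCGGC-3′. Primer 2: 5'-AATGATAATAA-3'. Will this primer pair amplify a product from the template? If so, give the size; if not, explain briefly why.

Primer 1 (CCCTCTCGGC) matches the top strand at positions 6–15; it acts as a forward primer.
Primer 2's reverse complement is TTATTATCATT, matching the top strand at positions 49–59; it acts as a reverse primer.
The 3' ends face each other across positions 6–59, giving a 54 bp product.

Yes — a 54 bp product.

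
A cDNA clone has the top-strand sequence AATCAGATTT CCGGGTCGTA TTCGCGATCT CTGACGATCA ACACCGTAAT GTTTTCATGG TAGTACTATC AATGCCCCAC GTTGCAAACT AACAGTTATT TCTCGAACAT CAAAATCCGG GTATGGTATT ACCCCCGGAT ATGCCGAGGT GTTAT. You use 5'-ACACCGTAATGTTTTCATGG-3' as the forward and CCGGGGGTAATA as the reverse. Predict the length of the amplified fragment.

The forward primer matches the template at positions 41–60.
Taking the reverse complement of CCGGGGGTAATA gives TATTACCCCCGG, found at positions 127–138 on the template; the primer anneals here to the top strand with its 3' end pointing upstream.
Amplicon spans positions 41–138: 98 bp.

98 bp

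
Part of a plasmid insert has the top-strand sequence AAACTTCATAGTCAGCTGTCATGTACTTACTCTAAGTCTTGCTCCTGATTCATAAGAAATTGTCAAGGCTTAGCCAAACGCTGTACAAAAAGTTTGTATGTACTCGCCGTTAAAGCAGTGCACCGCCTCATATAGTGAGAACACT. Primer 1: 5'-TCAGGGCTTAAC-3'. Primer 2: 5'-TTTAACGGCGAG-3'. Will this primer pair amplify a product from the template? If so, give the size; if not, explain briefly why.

No product — primer 1 has no binding site in the template.

Primer 1 (TCAGGGCTTAAC) does not match the top strand, and its reverse complement GTTAAGCCCTGA does not match either.
With no annealing site for primer 1, no amplification occurs.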